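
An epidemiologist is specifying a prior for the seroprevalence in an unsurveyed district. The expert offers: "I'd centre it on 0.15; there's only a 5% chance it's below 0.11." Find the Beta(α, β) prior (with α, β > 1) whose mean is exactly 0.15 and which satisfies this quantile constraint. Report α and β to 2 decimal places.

α ≈ 28.98, β ≈ 164.21

With mean 0.15 fixed, write α = 0.15s, β = 0.85s where s = α+β.
Need P(θ < 0.11) = 0.05 under Beta(0.15s, 0.85s). Normal approximation: (q−m)/√(m(1−m)/s) ≈ z_{0.05} = -1.64, so s ≈ 0.15·0.85·(-1.64)²/(0.11−0.15)² = 215.6.
At s = 215.6: P(θ<0.11) ≈ 0.041. Adjusting to match 0.05 gives s ≈ 193.19.
So α = 0.15·193.19 ≈ 28.98, β = 0.85·193.19 ≈ 164.21.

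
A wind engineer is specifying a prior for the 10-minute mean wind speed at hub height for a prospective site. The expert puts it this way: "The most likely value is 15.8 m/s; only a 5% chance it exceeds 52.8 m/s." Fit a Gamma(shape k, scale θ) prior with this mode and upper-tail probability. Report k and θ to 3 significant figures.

k ≈ 2.79, θ ≈ 8.83

Gamma(k,θ) with k>1 has mode (k−1)θ, so θ = 15.8/(k−1).
Need P(X < 52.8) = 0.95 with θ tied to k this way. Start at k = 2, θ = 15.8: P(X<52.8) ≈ 0.846.
Too low — raise k to concentrate. Iterating converges to k ≈ 2.79.
Then θ = 15.8/(2.79−1) ≈ 8.83.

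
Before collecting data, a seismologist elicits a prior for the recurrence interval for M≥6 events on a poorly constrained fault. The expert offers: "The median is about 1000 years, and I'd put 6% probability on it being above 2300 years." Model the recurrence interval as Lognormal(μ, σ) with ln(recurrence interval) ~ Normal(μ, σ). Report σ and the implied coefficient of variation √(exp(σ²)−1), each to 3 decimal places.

If T ~ Lognormal(μ,σ) then ln T ~ Normal(μ,σ), so the p-quantile of ln T is μ + z_p·σ.
ln(1000) = 6.908 and ln(2300) = 7.741; z_{0.5} = 0, z_{0.94} = 1.555.
σ = (7.741 − 6.908)/(1.555 − (0)) = 0.536.
μ = 6.908 − (0)·0.536 = 6.908.
CV = √(exp(σ²)−1) = √(exp(0.2870)−1) = 0.577.

σ ≈ 0.536, CV ≈ 0.577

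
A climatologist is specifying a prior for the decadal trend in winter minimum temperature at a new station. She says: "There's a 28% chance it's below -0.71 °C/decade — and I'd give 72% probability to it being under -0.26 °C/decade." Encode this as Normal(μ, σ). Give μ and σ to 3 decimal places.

For Normal(μ,σ), the p-quantile is μ + z_p·σ. Here z_{0.28} = -0.5828, z_{0.72} = 0.5828.
So -0.71 = μ − 0.5828σ and -0.26 = μ + 0.5828σ.
Subtracting: σ = (-0.26 − -0.71)/(0.5828 − (-0.5828)) = 0.386.
Then μ = -0.71 − (-0.5828)·0.386 = -0.485.

μ = -0.485, σ = 0.386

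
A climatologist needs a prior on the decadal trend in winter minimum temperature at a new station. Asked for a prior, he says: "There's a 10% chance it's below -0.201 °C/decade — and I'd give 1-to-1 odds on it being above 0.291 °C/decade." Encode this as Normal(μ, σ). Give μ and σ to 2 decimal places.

For Normal(μ,σ), the p-quantile is μ + z_p·σ. Here z_{0.1} = -1.282, z_{0.5} = 0.
So -0.201 = μ − 1.282σ and 0.291 = μ + 0σ.
Subtracting: σ = (0.291 − -0.201)/(0 − (-1.282)) = 0.38.
Then μ = -0.201 − (-1.282)·0.38 = 0.29.

μ = 0.29, σ = 0.38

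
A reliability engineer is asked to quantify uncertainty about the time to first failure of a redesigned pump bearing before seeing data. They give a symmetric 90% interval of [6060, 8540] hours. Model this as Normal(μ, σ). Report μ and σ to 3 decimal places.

μ = 7300.000, σ = 753.866

A symmetric 90% interval runs μ ± z·σ with z = 1.645.
Half-width = 1240, so σ = 1240/1.645 = 753.866.
μ is the interval midpoint, 7300.000.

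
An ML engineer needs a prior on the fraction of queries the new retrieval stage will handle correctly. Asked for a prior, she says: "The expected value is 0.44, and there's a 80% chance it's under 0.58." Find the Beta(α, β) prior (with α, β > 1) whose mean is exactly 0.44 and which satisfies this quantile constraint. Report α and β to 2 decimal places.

With mean 0.44 fixed, write α = 0.44s, β = 0.56s where s = α+β.
Need P(θ < 0.58) = 0.8 under Beta(0.44s, 0.56s). Normal approximation: (q−m)/√(m(1−m)/s) ≈ z_{0.8} = 0.842, so s ≈ 0.44·0.56·(0.842)²/(0.58−0.44)² = 8.9.
At s = 8.9: P(θ<0.58) ≈ 0.800. Adjusting to match 0.8 gives s ≈ 8.87.
So α = 0.44·8.87 ≈ 3.90, β = 0.56·8.87 ≈ 4.97.

α ≈ 3.90, β ≈ 4.97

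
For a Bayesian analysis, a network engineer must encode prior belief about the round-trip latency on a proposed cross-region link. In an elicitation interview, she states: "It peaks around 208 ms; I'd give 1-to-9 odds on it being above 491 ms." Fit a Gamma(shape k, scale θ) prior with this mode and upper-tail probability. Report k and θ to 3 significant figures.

k ≈ 3.61, θ ≈ 79.8

Gamma(k,θ) with k>1 has mode (k−1)θ, so θ = 208/(k−1).
Need P(X < 491) = 0.9 with θ tied to k this way. Start at k = 2, θ = 208: P(X<491) ≈ 0.683.
Too low — raise k to concentrate. Iterating converges to k ≈ 3.61.
Then θ = 208/(3.61−1) ≈ 79.8.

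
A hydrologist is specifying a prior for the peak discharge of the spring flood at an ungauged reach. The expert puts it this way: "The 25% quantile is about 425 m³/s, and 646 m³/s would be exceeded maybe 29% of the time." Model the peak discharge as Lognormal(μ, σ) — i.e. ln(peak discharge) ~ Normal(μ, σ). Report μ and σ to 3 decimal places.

μ ≈ 6.282, σ ≈ 0.341

If T ~ Lognormal(μ,σ) then ln T ~ Normal(μ,σ), so the p-quantile of ln T is μ + z_p·σ.
ln(425) = 6.052 and ln(646) = 6.471; z_{0.25} = -0.6745, z_{0.71} = 0.5534.
σ = (6.471 − 6.052)/(0.5534 − (-0.6745)) = 0.341.
μ = 6.052 − (-0.6745)·0.341 = 6.282.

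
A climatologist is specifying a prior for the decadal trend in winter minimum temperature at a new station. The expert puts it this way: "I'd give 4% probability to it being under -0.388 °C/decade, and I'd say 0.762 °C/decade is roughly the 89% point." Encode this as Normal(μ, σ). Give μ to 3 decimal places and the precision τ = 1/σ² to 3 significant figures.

μ = 0.288, τ = 6.7

For Normal(μ,σ), the p-quantile is μ + z_p·σ. Here z_{0.04} = -1.751, z_{0.89} = 1.227.
So -0.388 = μ − 1.751σ and 0.762 = μ + 1.227σ.
Subtracting: σ = (0.762 − -0.388)/(1.227 − (-1.751)) = 0.386.
Then μ = -0.388 − (-1.751)·0.386 = 0.288.
Precision τ = 1/σ² = 1/0.3863² = 6.7.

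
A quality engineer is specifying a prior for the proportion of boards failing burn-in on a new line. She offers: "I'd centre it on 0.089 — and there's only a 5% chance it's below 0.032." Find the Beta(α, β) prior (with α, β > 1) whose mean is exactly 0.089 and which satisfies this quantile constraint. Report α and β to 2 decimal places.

With mean 0.089 fixed, write α = 0.089s, β = 0.911s where s = α+β.
Need P(θ < 0.032) = 0.05 under Beta(0.089s, 0.911s). Normal approximation: (q−m)/√(m(1−m)/s) ≈ z_{0.05} = -1.64, so s ≈ 0.089·0.911·(-1.64)²/(0.032−0.089)² = 67.5.
At s = 67.5: P(θ<0.032) ≈ 0.019. Adjusting to match 0.05 gives s ≈ 45.60.
So α = 0.089·45.60 ≈ 4.06, β = 0.911·45.60 ≈ 41.54.

α ≈ 4.06, β ≈ 41.54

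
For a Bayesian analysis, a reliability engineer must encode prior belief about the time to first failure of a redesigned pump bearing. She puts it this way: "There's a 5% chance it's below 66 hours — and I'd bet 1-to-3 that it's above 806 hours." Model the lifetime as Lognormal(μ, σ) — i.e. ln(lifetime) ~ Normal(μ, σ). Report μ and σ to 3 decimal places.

μ ≈ 5.964, σ ≈ 1.079

If T ~ Lognormal(μ,σ) then ln T ~ Normal(μ,σ), so the p-quantile of ln T is μ + z_p·σ.
ln(66) = 4.19 and ln(806) = 6.692; z_{0.05} = -1.645, z_{0.75} = 0.6745.
σ = (6.692 − 4.19)/(0.6745 − (-1.645)) = 1.079.
μ = 4.19 − (-1.645)·1.079 = 5.964.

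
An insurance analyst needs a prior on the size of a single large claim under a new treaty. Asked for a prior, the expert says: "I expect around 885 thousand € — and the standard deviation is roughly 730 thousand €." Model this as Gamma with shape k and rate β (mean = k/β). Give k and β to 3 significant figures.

For Gamma(k, rate β): mean = k/β, variance = k/β², so CV = 1/√k.
CV = SD/mean = 730/885 = 0.8249, hence k = 1/CV² = 1.47.
Then β = k/mean = 1.47/885 = 0.00166.

k ≈ 1.47, β ≈ 0.00166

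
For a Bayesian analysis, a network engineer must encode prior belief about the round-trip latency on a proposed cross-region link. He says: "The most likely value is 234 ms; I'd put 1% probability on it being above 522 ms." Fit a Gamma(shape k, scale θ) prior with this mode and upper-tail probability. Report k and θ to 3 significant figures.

Gamma(k,θ) with k>1 has mode (k−1)θ, so θ = 234/(k−1).
Need P(X < 522) = 0.99 with θ tied to k this way. Start at k = 2, θ = 234: P(X<522) ≈ 0.653.
Too low — raise k to concentrate. Iterating converges to k ≈ 8.47.
Then θ = 234/(8.47−1) ≈ 31.3.

k ≈ 8.47, θ ≈ 31.3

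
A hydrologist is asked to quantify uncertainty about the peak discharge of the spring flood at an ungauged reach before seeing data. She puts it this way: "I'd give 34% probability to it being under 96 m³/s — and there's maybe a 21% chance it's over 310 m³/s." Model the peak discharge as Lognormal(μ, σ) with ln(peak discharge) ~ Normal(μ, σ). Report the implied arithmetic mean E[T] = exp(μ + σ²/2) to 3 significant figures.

If T ~ Lognormal(μ,σ) then ln T ~ Normal(μ,σ), so the p-quantile of ln T is μ + z_p·σ.
ln(96) = 4.564 and ln(310) = 5.737; z_{0.34} = -0.4125, z_{0.79} = 0.8064.
σ = (5.737 − 4.564)/(0.8064 − (-0.4125)) = 0.962.
μ = 4.564 − (-0.4125)·0.962 = 4.961.
E[T] = exp(μ + σ²/2) = exp(4.961 + 0.4625) = 227 m³/s.

E[T] ≈ 227 m³/s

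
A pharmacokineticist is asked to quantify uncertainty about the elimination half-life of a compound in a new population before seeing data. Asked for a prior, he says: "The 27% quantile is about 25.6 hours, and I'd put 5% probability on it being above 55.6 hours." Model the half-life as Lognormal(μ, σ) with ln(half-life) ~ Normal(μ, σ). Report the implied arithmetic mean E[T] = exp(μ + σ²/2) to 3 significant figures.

E[T] ≈ 33.5 hours

If T ~ Lognormal(μ,σ) then ln T ~ Normal(μ,σ), so the p-quantile of ln T is μ + z_p·σ.
ln(25.6) = 3.243 and ln(55.6) = 4.018; z_{0.27} = -0.6128, z_{0.95} = 1.645.
σ = (4.018 − 3.243)/(1.645 − (-0.6128)) = 0.344.
μ = 3.243 − (-0.6128)·0.344 = 3.453.
E[T] = exp(μ + σ²/2) = exp(3.453 + 0.0590) = 33.5 hours.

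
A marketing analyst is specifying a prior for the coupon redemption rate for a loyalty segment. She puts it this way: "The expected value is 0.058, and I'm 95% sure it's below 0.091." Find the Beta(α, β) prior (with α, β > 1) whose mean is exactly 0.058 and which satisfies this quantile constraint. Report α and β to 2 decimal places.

α ≈ 9.35, β ≈ 151.83

With mean 0.058 fixed, write α = 0.058s, β = 0.942s where s = α+β.
Need P(θ < 0.091) = 0.95 under Beta(0.058s, 0.942s). Normal approximation: (q−m)/√(m(1−m)/s) ≈ z_{0.95} = 1.64, so s ≈ 0.058·0.942·(1.64)²/(0.091−0.058)² = 135.7.
At s = 135.7: P(θ<0.091) ≈ 0.936. Adjusting to match 0.95 gives s ≈ 161.17.
So α = 0.058·161.17 ≈ 9.35, β = 0.942·161.17 ≈ 151.83.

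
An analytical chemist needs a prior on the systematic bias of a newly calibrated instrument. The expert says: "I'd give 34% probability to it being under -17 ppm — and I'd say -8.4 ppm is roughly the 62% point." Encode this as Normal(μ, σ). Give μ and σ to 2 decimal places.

μ = -12.06, σ = 11.98

For Normal(μ,σ), the p-quantile is μ + z_p·σ. Here z_{0.34} = -0.4125, z_{0.62} = 0.3055.
So -17 = μ − 0.4125σ and -8.4 = μ + 0.3055σ.
Subtracting: σ = (-8.4 − -17)/(0.3055 − (-0.4125)) = 11.98.
Then μ = -17 − (-0.4125)·11.98 = -12.06.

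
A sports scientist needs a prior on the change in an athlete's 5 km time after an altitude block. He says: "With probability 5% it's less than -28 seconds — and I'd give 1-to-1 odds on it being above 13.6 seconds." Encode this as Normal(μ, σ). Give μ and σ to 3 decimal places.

μ = 13.600, σ = 25.291

The p-quantile of Normal(μ,σ) is μ + z_p·σ, with z_{0.05} = -1.645 and z_{0.5} = 0.
Eliminate σ: μ = (z₂·x₁ − z₁·x₂)/(z₂ − z₁) = (0·-28 − (-1.645)·13.6)/1.645 = 13.600.
Then σ = (x₂ − x₁)/(z₂ − z₁) = (13.6 − -28)/1.645 = 25.291.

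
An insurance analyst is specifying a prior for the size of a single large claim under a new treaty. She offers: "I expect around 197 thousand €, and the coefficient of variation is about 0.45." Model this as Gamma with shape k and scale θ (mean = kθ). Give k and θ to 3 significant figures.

k ≈ 4.94, θ ≈ 39.9

For Gamma(k, scale θ): mean = kθ, variance = kθ², so CV = 1/√k.
CV = 0.45, hence k = 1/CV² = 4.94.
Then θ = mean/k = 197/4.94 = 39.9.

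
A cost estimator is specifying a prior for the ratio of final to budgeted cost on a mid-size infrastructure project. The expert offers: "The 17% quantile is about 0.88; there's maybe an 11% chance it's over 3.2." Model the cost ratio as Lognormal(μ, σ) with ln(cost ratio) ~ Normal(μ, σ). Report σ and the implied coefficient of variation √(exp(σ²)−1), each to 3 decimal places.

σ ≈ 0.592, CV ≈ 0.648

If T ~ Lognormal(μ,σ) then ln T ~ Normal(μ,σ), so the p-quantile of ln T is μ + z_p·σ.
ln(0.88) = -0.1278 and ln(3.2) = 1.163; z_{0.17} = -0.9542, z_{0.89} = 1.227.
σ = (1.163 − -0.1278)/(1.227 − (-0.9542)) = 0.592.
μ = -0.1278 − (-0.9542)·0.592 = 0.437.
CV = √(exp(σ²)−1) = √(exp(0.3505)−1) = 0.648.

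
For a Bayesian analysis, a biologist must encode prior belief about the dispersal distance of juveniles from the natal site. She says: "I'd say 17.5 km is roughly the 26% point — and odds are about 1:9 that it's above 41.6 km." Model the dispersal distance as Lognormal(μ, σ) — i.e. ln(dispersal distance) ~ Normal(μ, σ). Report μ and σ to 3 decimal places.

μ ≈ 3.152, σ ≈ 0.450

If T ~ Lognormal(μ,σ) then ln T ~ Normal(μ,σ), so the p-quantile of ln T is μ + z_p·σ.
ln(17.5) = 2.862 and ln(41.6) = 3.728; z_{0.26} = -0.6433, z_{0.9} = 1.282.
σ = (3.728 − 2.862)/(1.282 − (-0.6433)) = 0.450.
μ = 2.862 − (-0.6433)·0.450 = 3.152.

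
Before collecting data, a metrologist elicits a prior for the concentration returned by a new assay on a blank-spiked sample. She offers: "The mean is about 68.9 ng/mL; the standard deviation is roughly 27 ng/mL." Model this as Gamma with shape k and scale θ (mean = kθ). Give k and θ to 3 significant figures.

k ≈ 6.51, θ ≈ 10.6

For Gamma(k, scale θ): mean = kθ, variance = kθ², so CV = 1/√k.
CV = SD/mean = 27/68.9 = 0.3919, hence k = 1/CV² = 6.51.
Then θ = mean/k = 68.9/6.51 = 10.6.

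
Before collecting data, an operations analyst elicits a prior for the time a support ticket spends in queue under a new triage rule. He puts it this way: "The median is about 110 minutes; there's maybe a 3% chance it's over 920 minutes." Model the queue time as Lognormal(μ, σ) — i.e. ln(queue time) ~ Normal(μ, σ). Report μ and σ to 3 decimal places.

μ ≈ 4.700, σ ≈ 1.129

If T ~ Lognormal(μ,σ) then ln T ~ Normal(μ,σ), so the p-quantile of ln T is μ + z_p·σ.
ln(110) = 4.7 and ln(920) = 6.824; z_{0.5} = 0, z_{0.97} = 1.881.
σ = (6.824 − 4.7)/(1.881 − (0)) = 1.129.
μ = 4.7 − (0)·1.129 = 4.700.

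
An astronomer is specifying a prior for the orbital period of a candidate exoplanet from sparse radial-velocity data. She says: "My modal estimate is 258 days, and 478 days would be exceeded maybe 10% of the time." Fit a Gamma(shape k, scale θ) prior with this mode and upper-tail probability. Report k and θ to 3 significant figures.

Gamma(k,θ) with k>1 has mode (k−1)θ, so θ = 258/(k−1).
Need P(X < 478) = 0.9 with θ tied to k this way. Start at k = 2, θ = 258: P(X<478) ≈ 0.553.
Too low — raise k to concentrate. Iterating converges to k ≈ 6.02.
Then θ = 258/(6.02−1) ≈ 51.4.

k ≈ 6.02, θ ≈ 51.4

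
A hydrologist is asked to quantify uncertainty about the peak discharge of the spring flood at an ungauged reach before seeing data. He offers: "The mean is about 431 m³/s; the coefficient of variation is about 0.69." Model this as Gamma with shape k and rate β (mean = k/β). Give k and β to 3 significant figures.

k ≈ 2.1, β ≈ 0.00487

For Gamma(k, rate β): mean = k/β, variance = k/β², so CV = 1/√k.
CV = 0.69, hence k = 1/CV² = 2.1.
Then β = k/mean = 2.1/431 = 0.00487.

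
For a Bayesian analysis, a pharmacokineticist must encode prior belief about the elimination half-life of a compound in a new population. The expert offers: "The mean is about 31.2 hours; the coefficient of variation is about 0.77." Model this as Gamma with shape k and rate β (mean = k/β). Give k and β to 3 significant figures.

For Gamma(k, rate β): mean = k/β, variance = k/β², so CV = 1/√k.
CV = 0.77, hence k = 1/CV² = 1.69.
Then β = k/mean = 1.69/31.2 = 0.0541.

k ≈ 1.69, β ≈ 0.0541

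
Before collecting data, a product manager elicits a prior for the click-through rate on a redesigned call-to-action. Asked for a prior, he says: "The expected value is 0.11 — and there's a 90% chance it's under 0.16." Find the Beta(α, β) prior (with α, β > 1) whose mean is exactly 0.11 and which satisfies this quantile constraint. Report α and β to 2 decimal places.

With mean 0.11 fixed, write α = 0.11s, β = 0.89s where s = α+β.
Need P(θ < 0.16) = 0.9 under Beta(0.11s, 0.89s). Normal approximation: (q−m)/√(m(1−m)/s) ≈ z_{0.9} = 1.28, so s ≈ 0.11·0.89·(1.28)²/(0.16−0.11)² = 64.3.
At s = 64.3: P(θ<0.16) ≈ 0.893. Adjusting to match 0.9 gives s ≈ 68.93.
So α = 0.11·68.93 ≈ 7.58, β = 0.89·68.93 ≈ 61.35.

α ≈ 7.58, β ≈ 61.35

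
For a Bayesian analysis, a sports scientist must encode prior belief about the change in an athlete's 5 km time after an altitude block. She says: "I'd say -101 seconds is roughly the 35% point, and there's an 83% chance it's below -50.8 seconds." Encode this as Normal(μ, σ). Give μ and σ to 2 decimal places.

μ = -86.56, σ = 37.48

The p-quantile of Normal(μ,σ) is μ + z_p·σ, with z_{0.35} = -0.3853 and z_{0.83} = 0.9542.
Eliminate σ: μ = (z₂·x₁ − z₁·x₂)/(z₂ − z₁) = (0.9542·-101 − (-0.3853)·-50.8)/1.339 = -86.56.
Then σ = (x₂ − x₁)/(z₂ − z₁) = (-50.8 − -101)/1.339 = 37.48.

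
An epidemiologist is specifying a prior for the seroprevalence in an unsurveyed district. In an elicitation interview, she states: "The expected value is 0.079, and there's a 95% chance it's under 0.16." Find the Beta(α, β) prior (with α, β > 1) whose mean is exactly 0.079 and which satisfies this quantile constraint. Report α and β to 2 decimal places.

α ≈ 3.04, β ≈ 35.49

With mean 0.079 fixed, write α = 0.079s, β = 0.921s where s = α+β.
Need P(θ < 0.16) = 0.95 under Beta(0.079s, 0.921s). Normal approximation: (q−m)/√(m(1−m)/s) ≈ z_{0.95} = 1.64, so s ≈ 0.079·0.921·(1.64)²/(0.16−0.079)² = 30.0.
At s = 30.0: P(θ<0.16) ≈ 0.932. Adjusting to match 0.95 gives s ≈ 38.54.
So α = 0.079·38.54 ≈ 3.04, β = 0.921·38.54 ≈ 35.49.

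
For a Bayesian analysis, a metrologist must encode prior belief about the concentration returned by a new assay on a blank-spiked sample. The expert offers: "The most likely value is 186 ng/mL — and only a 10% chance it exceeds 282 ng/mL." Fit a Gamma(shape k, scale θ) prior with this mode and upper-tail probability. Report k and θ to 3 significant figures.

Gamma(k,θ) with k>1 has mode (k−1)θ, so θ = 186/(k−1).
Need P(X < 282) = 0.9 with θ tied to k this way. Start at k = 2, θ = 186: P(X<282) ≈ 0.448.
Too low — raise k to concentrate. Iterating converges to k ≈ 11.8.
Then θ = 186/(11.8−1) ≈ 17.3.

k ≈ 11.8, θ ≈ 17.3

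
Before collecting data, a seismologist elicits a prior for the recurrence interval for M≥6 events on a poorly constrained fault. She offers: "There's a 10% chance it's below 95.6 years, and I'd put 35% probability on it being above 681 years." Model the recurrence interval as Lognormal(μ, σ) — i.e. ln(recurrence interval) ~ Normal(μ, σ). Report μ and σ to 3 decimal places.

If T ~ Lognormal(μ,σ) then ln T ~ Normal(μ,σ), so the p-quantile of ln T is μ + z_p·σ.
ln(95.6) = 4.56 and ln(681) = 6.524; z_{0.1} = -1.282, z_{0.65} = 0.3853.
σ = (6.524 − 4.56)/(0.3853 − (-1.282)) = 1.178.
μ = 4.56 − (-1.282)·1.178 = 6.070.

μ ≈ 6.070, σ ≈ 1.178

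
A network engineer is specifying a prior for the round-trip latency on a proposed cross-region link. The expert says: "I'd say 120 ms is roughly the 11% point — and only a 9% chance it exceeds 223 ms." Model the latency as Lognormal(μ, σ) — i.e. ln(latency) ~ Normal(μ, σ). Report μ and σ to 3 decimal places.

If T ~ Lognormal(μ,σ) then ln T ~ Normal(μ,σ), so the p-quantile of ln T is μ + z_p·σ.
ln(120) = 4.787 and ln(223) = 5.407; z_{0.11} = -1.227, z_{0.91} = 1.341.
σ = (5.407 − 4.787)/(1.341 − (-1.227)) = 0.241.
μ = 4.787 − (-1.227)·0.241 = 5.084.

μ ≈ 5.084, σ ≈ 0.241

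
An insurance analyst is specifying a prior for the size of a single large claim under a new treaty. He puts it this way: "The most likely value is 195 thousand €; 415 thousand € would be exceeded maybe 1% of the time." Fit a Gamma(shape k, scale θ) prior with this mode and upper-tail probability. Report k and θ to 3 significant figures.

Gamma(k,θ) with k>1 has mode (k−1)θ, so θ = 195/(k−1).
Need P(X < 415) = 0.99 with θ tied to k this way. Start at k = 2, θ = 195: P(X<415) ≈ 0.628.
Too low — raise k to concentrate. Iterating converges to k ≈ 9.51.
Then θ = 195/(9.51−1) ≈ 22.9.

k ≈ 9.51, θ ≈ 22.9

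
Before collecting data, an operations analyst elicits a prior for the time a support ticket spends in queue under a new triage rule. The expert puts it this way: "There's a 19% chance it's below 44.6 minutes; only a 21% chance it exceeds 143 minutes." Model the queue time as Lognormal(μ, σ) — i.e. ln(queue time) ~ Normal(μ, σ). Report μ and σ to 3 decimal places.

If T ~ Lognormal(μ,σ) then ln T ~ Normal(μ,σ), so the p-quantile of ln T is μ + z_p·σ.
ln(44.6) = 3.798 and ln(143) = 4.963; z_{0.19} = -0.8779, z_{0.79} = 0.8064.
σ = (4.963 − 3.798)/(0.8064 − (-0.8779)) = 0.692.
μ = 3.798 − (-0.8779)·0.692 = 4.405.

μ ≈ 4.405, σ ≈ 0.692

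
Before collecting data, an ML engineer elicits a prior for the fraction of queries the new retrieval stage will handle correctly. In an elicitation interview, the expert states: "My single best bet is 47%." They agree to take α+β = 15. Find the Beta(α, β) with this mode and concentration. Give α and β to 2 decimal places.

For α,β > 1 the Beta mode is (α−1)/(α+β−2). With α+β = 15, the mode is (α−1)/13.
Set (α−1)/13 = 0.47 → α = 1 + 0.47·13 = 7.11.
β = 15 − α = 7.89.

α = 7.11, β = 7.89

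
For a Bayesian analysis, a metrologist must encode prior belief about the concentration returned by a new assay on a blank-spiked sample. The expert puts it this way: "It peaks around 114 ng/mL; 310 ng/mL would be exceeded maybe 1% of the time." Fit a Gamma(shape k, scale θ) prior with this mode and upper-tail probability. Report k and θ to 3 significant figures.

Gamma(k,θ) with k>1 has mode (k−1)θ, so θ = 114/(k−1).
Need P(X < 310) = 0.99 with θ tied to k this way. Start at k = 2, θ = 114: P(X<310) ≈ 0.755.
Too low — raise k to concentrate. Iterating converges to k ≈ 5.6.
Then θ = 114/(5.6−1) ≈ 24.8.

k ≈ 5.6, θ ≈ 24.8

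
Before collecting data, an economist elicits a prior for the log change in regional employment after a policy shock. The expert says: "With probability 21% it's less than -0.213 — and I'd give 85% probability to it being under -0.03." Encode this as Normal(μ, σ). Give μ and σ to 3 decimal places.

For Normal(μ,σ), the p-quantile is μ + z_p·σ. Here z_{0.21} = -0.8064, z_{0.85} = 1.036.
So -0.213 = μ − 0.8064σ and -0.03 = μ + 1.036σ.
Subtracting: σ = (-0.03 − -0.213)/(1.036 − (-0.8064)) = 0.099.
Then μ = -0.213 − (-0.8064)·0.099 = -0.133.

μ = -0.133, σ = 0.099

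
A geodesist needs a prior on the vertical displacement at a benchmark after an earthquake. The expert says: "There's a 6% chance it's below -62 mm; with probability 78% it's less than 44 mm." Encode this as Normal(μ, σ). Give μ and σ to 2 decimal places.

The p-quantile of Normal(μ,σ) is μ + z_p·σ, with z_{0.06} = -1.555 and z_{0.78} = 0.7722.
Eliminate σ: μ = (z₂·x₁ − z₁·x₂)/(z₂ − z₁) = (0.7722·-62 − (-1.555)·44)/2.327 = 8.82.
Then σ = (x₂ − x₁)/(z₂ − z₁) = (44 − -62)/2.327 = 45.55.

μ = 8.82, σ = 45.55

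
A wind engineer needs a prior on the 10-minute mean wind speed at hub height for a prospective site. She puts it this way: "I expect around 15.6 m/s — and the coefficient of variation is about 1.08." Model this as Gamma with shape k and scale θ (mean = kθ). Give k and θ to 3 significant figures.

k ≈ 0.857, θ ≈ 18.2

For Gamma(k, scale θ): mean = kθ, variance = kθ², so CV = 1/√k.
CV = 1.08, hence k = 1/CV² = 0.857.
Then θ = mean/k = 15.6/0.857 = 18.2.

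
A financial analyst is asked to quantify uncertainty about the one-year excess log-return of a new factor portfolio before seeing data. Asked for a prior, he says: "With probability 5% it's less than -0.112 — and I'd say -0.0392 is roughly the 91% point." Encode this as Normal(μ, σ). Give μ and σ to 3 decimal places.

The p-quantile of Normal(μ,σ) is μ + z_p·σ, with z_{0.05} = -1.645 and z_{0.91} = 1.341.
Eliminate σ: μ = (z₂·x₁ − z₁·x₂)/(z₂ − z₁) = (1.341·-0.112 − (-1.645)·-0.0392)/2.986 = -0.072.
Then σ = (x₂ − x₁)/(z₂ − z₁) = (-0.0392 − -0.112)/2.986 = 0.024.

μ = -0.072, σ = 0.024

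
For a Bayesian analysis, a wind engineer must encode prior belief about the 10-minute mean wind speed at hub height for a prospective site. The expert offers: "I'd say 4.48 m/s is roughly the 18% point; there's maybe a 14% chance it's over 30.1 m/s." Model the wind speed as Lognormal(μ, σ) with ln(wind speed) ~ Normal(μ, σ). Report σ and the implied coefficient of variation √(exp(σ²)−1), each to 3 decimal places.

σ ≈ 0.955, CV ≈ 1.219

If T ~ Lognormal(μ,σ) then ln T ~ Normal(μ,σ), so the p-quantile of ln T is μ + z_p·σ.
ln(4.48) = 1.5 and ln(30.1) = 3.405; z_{0.18} = -0.9154, z_{0.86} = 1.08.
σ = (3.405 − 1.5)/(1.08 − (-0.9154)) = 0.955.
μ = 1.5 − (-0.9154)·0.955 = 2.373.
CV = √(exp(σ²)−1) = √(exp(0.9111)−1) = 1.219.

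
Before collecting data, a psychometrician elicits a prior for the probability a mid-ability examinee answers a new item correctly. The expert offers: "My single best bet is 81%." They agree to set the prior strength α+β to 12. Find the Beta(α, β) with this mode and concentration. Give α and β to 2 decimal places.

α = 9.10, β = 2.90

For α,β > 1 the Beta mode is (α−1)/(α+β−2). With α+β = 12, the mode is (α−1)/10.
Set (α−1)/10 = 0.81 → α = 1 + 0.81·10 = 9.10.
β = 12 − α = 2.90.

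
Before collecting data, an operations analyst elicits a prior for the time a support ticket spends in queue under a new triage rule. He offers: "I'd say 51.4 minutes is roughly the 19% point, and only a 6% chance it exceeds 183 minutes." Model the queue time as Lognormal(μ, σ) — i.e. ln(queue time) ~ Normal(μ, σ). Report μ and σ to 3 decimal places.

μ ≈ 4.398, σ ≈ 0.522

If T ~ Lognormal(μ,σ) then ln T ~ Normal(μ,σ), so the p-quantile of ln T is μ + z_p·σ.
ln(51.4) = 3.94 and ln(183) = 5.209; z_{0.19} = -0.8779, z_{0.94} = 1.555.
σ = (5.209 − 3.94)/(1.555 − (-0.8779)) = 0.522.
μ = 3.94 − (-0.8779)·0.522 = 4.398.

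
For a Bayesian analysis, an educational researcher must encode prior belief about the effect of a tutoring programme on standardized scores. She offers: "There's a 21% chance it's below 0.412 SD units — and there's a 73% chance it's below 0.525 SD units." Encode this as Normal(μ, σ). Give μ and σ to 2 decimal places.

The p-quantile of Normal(μ,σ) is μ + z_p·σ, with z_{0.21} = -0.8064 and z_{0.73} = 0.6128.
Eliminate σ: μ = (z₂·x₁ − z₁·x₂)/(z₂ − z₁) = (0.6128·0.412 − (-0.8064)·0.525)/1.419 = 0.48.
Then σ = (x₂ − x₁)/(z₂ − z₁) = (0.525 − 0.412)/1.419 = 0.08.

μ = 0.48, σ = 0.08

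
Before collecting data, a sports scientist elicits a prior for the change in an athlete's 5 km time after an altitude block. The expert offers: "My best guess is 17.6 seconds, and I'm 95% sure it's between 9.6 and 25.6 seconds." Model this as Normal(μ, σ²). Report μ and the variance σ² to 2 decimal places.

A symmetric 95% interval runs μ ± z·σ with z = 1.96.
Half-width = 8, so σ = 8/1.96 = 4.082 and σ² = 16.66.
μ is the stated best guess, 17.60.

μ = 17.60, σ² = 16.66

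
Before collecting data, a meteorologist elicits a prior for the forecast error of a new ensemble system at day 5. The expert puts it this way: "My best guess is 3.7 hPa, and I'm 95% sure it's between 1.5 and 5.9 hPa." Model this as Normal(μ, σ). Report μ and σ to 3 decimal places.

A symmetric 95% interval runs μ ± z·σ with z = 1.96.
Half-width = 2.2, so σ = 2.2/1.96 = 1.122.
μ is the stated best guess, 3.700.

μ = 3.700, σ = 1.122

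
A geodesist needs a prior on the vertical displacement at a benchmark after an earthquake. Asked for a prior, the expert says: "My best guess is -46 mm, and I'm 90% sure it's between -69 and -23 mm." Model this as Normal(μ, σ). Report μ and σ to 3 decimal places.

μ = -46.000, σ = 13.983

A symmetric 90% interval runs μ ± z·σ with z = 1.645.
Half-width = 23, so σ = 23/1.645 = 13.983.
μ is the stated best guess, -46.000.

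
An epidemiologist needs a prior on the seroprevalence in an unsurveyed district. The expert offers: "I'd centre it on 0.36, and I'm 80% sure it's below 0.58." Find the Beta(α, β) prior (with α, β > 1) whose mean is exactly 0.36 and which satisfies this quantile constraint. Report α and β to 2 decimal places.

With mean 0.36 fixed, write α = 0.36s, β = 0.64s where s = α+β.
Need P(θ < 0.58) = 0.8 under Beta(0.36s, 0.64s). Normal approximation: (q−m)/√(m(1−m)/s) ≈ z_{0.8} = 0.842, so s ≈ 0.36·0.64·(0.842)²/(0.58−0.36)² = 3.4.
At s = 3.4: P(θ<0.58) ≈ 0.806. Adjusting to match 0.8 gives s ≈ 3.19.
So α = 0.36·3.19 ≈ 1.15, β = 0.64·3.19 ≈ 2.04.

α ≈ 1.15, β ≈ 2.04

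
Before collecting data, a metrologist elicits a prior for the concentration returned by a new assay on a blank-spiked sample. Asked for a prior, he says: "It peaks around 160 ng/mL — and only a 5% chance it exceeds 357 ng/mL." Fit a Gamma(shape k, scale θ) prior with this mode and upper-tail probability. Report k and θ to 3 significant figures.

Gamma(k,θ) with k>1 has mode (k−1)θ, so θ = 160/(k−1).
Need P(X < 357) = 0.95 with θ tied to k this way. Start at k = 2, θ = 160: P(X<357) ≈ 0.653.
Too low — raise k to concentrate. Iterating converges to k ≈ 5.27.
Then θ = 160/(5.27−1) ≈ 37.5.

k ≈ 5.27, θ ≈ 37.5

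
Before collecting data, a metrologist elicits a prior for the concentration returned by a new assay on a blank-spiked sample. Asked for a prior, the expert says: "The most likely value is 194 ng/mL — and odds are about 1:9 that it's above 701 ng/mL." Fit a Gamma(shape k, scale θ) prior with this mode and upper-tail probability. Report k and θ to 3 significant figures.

Gamma(k,θ) with k>1 has mode (k−1)θ, so θ = 194/(k−1).
Need P(X < 701) = 0.9 with θ tied to k this way. Start at k = 2, θ = 194: P(X<701) ≈ 0.876.
Too low — raise k to concentrate. Iterating converges to k ≈ 2.13.
Then θ = 194/(2.13−1) ≈ 172.

k ≈ 2.13, θ ≈ 172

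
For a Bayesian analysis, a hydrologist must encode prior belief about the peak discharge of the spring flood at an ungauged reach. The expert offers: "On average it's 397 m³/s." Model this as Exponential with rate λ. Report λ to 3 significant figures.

Exponential mean = 1/λ, so λ = 1/397.0 = 0.00252.

λ ≈ 0.00252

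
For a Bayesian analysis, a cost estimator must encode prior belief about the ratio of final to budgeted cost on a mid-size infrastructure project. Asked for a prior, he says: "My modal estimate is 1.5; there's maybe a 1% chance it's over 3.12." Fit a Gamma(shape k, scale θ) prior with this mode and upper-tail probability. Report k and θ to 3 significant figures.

Gamma(k,θ) with k>1 has mode (k−1)θ, so θ = 1.5/(k−1).
Need P(X < 3.12) = 0.99 with θ tied to k this way. Start at k = 2, θ = 1.5: P(X<3.12) ≈ 0.615.
Too low — raise k to concentrate. Iterating converges to k ≈ 10.1.
Then θ = 1.5/(10.1−1) ≈ 0.165.

k ≈ 10.1, θ ≈ 0.165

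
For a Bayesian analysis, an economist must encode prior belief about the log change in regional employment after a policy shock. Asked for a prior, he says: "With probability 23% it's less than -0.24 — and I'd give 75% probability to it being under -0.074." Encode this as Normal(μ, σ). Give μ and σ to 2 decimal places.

μ = -0.15, σ = 0.12

The p-quantile of Normal(μ,σ) is μ + z_p·σ, with z_{0.23} = -0.7388 and z_{0.75} = 0.6745.
Eliminate σ: μ = (z₂·x₁ − z₁·x₂)/(z₂ − z₁) = (0.6745·-0.24 − (-0.7388)·-0.074)/1.413 = -0.15.
Then σ = (x₂ − x₁)/(z₂ − z₁) = (-0.074 − -0.24)/1.413 = 0.12.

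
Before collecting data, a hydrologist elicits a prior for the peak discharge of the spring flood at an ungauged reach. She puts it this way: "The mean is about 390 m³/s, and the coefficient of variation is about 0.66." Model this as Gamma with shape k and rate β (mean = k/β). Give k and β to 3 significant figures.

For Gamma(k, rate β): mean = k/β, variance = k/β², so CV = 1/√k.
CV = 0.66, hence k = 1/CV² = 2.3.
Then β = k/mean = 2.3/390 = 0.00589.

k ≈ 2.3, β ≈ 0.00589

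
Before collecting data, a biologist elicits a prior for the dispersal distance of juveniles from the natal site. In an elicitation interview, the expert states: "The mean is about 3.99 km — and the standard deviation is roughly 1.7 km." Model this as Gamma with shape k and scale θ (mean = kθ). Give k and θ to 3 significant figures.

k ≈ 5.51, θ ≈ 0.724

For Gamma(k, scale θ): mean = kθ, variance = kθ², so CV = 1/√k.
CV = SD/mean = 1.7/3.99 = 0.4261, hence k = 1/CV² = 5.51.
Then θ = mean/k = 3.99/5.51 = 0.724.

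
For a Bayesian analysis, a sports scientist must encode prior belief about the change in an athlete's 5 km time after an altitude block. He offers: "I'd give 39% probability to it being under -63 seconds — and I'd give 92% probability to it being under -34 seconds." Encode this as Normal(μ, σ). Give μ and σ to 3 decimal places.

μ = -58.191, σ = 17.217

For Normal(μ,σ), the p-quantile is μ + z_p·σ. Here z_{0.39} = -0.2793, z_{0.92} = 1.405.
So -63 = μ − 0.2793σ and -34 = μ + 1.405σ.
Subtracting: σ = (-34 − -63)/(1.405 − (-0.2793)) = 17.217.
Then μ = -63 − (-0.2793)·17.217 = -58.191.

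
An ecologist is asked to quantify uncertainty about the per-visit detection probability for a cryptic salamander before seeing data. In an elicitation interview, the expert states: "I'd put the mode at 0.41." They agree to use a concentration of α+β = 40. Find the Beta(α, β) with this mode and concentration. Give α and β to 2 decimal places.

For α,β > 1 the Beta mode is (α−1)/(α+β−2). With α+β = 40, the mode is (α−1)/38.
Set (α−1)/38 = 0.41 → α = 1 + 0.41·38 = 16.58.
β = 40 − α = 23.42.

α = 16.58, β = 23.42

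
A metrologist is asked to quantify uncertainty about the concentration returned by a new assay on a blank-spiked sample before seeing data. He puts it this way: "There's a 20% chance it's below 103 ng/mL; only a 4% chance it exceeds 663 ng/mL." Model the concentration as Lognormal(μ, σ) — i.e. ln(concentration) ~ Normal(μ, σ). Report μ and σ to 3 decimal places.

μ ≈ 5.239, σ ≈ 0.718

If T ~ Lognormal(μ,σ) then ln T ~ Normal(μ,σ), so the p-quantile of ln T is μ + z_p·σ.
ln(103) = 4.635 and ln(663) = 6.497; z_{0.2} = -0.8416, z_{0.96} = 1.751.
σ = (6.497 − 4.635)/(1.751 − (-0.8416)) = 0.718.
μ = 4.635 − (-0.8416)·0.718 = 5.239.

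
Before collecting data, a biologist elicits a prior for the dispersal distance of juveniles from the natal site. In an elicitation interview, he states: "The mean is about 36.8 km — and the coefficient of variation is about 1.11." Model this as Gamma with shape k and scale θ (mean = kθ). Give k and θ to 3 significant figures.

k ≈ 0.812, θ ≈ 45.3

For Gamma(k, scale θ): mean = kθ, variance = kθ², so CV = 1/√k.
CV = 1.11, hence k = 1/CV² = 0.812.
Then θ = mean/k = 36.8/0.812 = 45.3.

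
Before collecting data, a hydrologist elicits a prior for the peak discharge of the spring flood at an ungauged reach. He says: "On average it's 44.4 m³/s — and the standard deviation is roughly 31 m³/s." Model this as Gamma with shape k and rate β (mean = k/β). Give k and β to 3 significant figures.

For Gamma(k, rate β): mean = k/β, variance = k/β², so CV = 1/√k.
CV = SD/mean = 31/44.4 = 0.6982, hence k = 1/CV² = 2.05.
Then β = k/mean = 2.05/44.4 = 0.0462.

k ≈ 2.05, β ≈ 0.0462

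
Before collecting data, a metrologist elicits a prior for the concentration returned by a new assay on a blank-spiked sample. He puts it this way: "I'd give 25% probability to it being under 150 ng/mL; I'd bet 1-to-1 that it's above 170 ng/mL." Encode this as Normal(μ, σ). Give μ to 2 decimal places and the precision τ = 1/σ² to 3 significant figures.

For Normal(μ,σ), the p-quantile is μ + z_p·σ. Here z_{0.25} = -0.6745, z_{0.5} = 0.
So 150 = μ − 0.6745σ and 170 = μ + 0σ.
Subtracting: σ = (170 − 150)/(0 − (-0.6745)) = 29.65.
Then μ = 150 − (-0.6745)·29.65 = 170.00.
Precision τ = 1/σ² = 1/29.65² = 0.00114.

μ = 170.00, τ = 0.00114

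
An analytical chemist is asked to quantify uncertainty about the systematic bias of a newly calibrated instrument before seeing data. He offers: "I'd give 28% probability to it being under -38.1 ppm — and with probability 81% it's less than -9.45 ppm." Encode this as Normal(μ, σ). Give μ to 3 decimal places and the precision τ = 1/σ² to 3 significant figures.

μ = -26.669, τ = 0.0026

For Normal(μ,σ), the p-quantile is μ + z_p·σ. Here z_{0.28} = -0.5828, z_{0.81} = 0.8779.
So -38.1 = μ − 0.5828σ and -9.45 = μ + 0.8779σ.
Subtracting: σ = (-9.45 − -38.1)/(0.8779 − (-0.5828)) = 19.613.
Then μ = -38.1 − (-0.5828)·19.613 = -26.669.
Precision τ = 1/σ² = 1/19.61² = 0.0026.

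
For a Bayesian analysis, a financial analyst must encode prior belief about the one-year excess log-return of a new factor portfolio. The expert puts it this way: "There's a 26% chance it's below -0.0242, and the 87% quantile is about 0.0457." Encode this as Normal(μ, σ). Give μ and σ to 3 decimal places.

μ = 0.001, σ = 0.039

The p-quantile of Normal(μ,σ) is μ + z_p·σ, with z_{0.26} = -0.6433 and z_{0.87} = 1.126.
Eliminate σ: μ = (z₂·x₁ − z₁·x₂)/(z₂ − z₁) = (1.126·-0.0242 − (-0.6433)·0.0457)/1.77 = 0.001.
Then σ = (x₂ − x₁)/(z₂ − z₁) = (0.0457 − -0.0242)/1.77 = 0.039.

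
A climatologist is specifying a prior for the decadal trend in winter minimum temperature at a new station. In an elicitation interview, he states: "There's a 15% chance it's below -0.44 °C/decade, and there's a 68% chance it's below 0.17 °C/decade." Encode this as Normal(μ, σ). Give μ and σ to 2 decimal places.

μ = -0.02, σ = 0.41

For Normal(μ,σ), the p-quantile is μ + z_p·σ. Here z_{0.15} = -1.036, z_{0.68} = 0.4677.
So -0.44 = μ − 1.036σ and 0.17 = μ + 0.4677σ.
Subtracting: σ = (0.17 − -0.44)/(0.4677 − (-1.036)) = 0.41.
Then μ = -0.44 − (-1.036)·0.41 = -0.02.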